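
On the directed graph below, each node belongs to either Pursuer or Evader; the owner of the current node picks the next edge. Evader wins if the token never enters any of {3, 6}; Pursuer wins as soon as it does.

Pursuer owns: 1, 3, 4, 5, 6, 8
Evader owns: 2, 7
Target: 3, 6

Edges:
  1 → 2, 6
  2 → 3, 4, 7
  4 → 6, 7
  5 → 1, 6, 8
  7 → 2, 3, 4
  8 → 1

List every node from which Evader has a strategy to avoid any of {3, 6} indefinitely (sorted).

2, 7

A0 = {3, 6}
A1: add {1, 4, 5} — 1 (Pursuer) has 1→6; 4 (Pursuer) has 4→6; 5 (Pursuer) has 5→6.
A2: add {8} — 8 (Pursuer) has 8→1.
A3 = A2; e.g. 2 (Evader) can still go to 7. Fixed point.
Pursuer's attractor = {1, 3, 4, 5, 6, 8}; Evader avoids the target exactly from the complement.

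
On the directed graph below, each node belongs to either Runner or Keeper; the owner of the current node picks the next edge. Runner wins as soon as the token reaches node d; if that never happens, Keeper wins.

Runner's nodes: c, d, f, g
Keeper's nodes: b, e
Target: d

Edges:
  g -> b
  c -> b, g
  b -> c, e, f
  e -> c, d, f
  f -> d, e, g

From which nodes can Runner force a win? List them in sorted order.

d, f

A0 = {d}
A1: add {f} — f (Runner) has f→d.
A2 = A1; e.g. b (Keeper) can still go to c. Fixed point.
Runner's winning region = {d, f}.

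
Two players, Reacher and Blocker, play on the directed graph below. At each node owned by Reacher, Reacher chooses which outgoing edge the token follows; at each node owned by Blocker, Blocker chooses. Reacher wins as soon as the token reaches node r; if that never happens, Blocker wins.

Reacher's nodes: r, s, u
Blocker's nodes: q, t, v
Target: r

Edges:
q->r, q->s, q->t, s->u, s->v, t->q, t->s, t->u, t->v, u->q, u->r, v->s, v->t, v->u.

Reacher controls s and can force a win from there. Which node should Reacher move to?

A0 = {r}
A1: add {u} — u (Reacher) has u→r.
A2: add {s} — s (Reacher) has s→u.
A3 = A2; e.g. q (Blocker) can still go to t. Fixed point.
From s, successor u is in the attractor (rank 1); the other successor v is not.

u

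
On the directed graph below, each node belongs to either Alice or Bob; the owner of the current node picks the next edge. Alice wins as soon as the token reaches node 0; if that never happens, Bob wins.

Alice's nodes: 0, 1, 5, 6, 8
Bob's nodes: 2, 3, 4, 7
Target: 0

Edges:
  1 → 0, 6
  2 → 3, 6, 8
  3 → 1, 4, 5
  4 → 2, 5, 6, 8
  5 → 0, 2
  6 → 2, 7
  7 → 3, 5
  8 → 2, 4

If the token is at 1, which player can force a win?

Alice

A0 = {0}
A1: add {1, 5} — 1 (Alice) has 1→0; 5 (Alice) has 5→0.
A2 = A1; e.g. 2 (Bob) can still go to 3. Fixed point.
1 ∈ A1, so Alice can force the target.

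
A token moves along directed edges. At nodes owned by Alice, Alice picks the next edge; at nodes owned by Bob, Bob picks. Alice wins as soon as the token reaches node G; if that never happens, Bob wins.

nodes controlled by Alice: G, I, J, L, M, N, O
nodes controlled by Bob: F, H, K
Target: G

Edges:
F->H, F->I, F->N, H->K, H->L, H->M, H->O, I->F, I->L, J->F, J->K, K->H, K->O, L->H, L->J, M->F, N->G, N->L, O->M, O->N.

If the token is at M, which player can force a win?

A0 = {G}
A1: add {N} — N (Alice) has N→G.
A2: add {O} — O (Alice) has O→N.
A3 = A2; e.g. F (Bob) can still go to H. Fixed point.
M never enters the attractor, so Bob can avoid the target forever.

Bob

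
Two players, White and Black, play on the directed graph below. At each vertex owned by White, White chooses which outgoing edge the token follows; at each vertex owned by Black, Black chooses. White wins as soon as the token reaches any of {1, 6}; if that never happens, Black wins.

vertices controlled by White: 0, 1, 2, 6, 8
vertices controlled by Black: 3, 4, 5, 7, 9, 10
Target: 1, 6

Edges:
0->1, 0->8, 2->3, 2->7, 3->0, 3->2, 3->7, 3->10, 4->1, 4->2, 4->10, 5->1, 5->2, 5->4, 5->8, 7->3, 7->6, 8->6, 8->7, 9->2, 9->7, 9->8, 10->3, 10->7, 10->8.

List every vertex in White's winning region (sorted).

A0 = {1, 6}
A1: add {0, 8} — 0 (White) has 0→1; 8 (White) has 8→6.
A2 = A1; e.g. 2 (White) has no edge into A1. Fixed point.
White's winning region = {0, 1, 6, 8}.

0, 1, 6, 8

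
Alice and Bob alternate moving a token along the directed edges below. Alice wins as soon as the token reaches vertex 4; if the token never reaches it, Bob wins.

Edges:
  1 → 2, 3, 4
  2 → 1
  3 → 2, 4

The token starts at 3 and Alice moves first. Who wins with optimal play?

Track states (vertex, player-to-move).
A0 = {(4,Alice), (4,Bob)}
A1: add {(1,Alice), (3,Alice)}.
(3,Alice) ∈ A1 ⇒ Alice forces the target.

Alice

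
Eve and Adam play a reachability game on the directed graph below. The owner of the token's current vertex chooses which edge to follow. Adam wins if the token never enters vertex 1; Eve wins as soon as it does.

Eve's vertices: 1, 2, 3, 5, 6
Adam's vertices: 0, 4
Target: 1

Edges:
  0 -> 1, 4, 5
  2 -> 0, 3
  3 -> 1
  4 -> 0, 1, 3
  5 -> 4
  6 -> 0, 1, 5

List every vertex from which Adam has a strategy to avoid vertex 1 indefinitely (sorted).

A0 = {1}
A1: add {3, 6} — 3 (Eve) has 3→1; 6 (Eve) has 6→1.
A2: add {2} — 2 (Eve) has 2→3.
A3 = A2; e.g. 0 (Adam) can still go to 4. Fixed point.
Eve's attractor = {1, 2, 3, 6}; Adam avoids the target exactly from the complement.

0, 4, 5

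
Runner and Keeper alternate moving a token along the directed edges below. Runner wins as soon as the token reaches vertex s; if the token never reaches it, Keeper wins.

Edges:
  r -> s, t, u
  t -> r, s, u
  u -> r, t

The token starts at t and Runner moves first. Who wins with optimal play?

Track states (vertex, player-to-move).
A0 = {(s,Runner), (s,Keeper)}
A1: add {(r,Runner), (t,Runner)}.
(t,Runner) ∈ A1 ⇒ Runner forces the target.

Runner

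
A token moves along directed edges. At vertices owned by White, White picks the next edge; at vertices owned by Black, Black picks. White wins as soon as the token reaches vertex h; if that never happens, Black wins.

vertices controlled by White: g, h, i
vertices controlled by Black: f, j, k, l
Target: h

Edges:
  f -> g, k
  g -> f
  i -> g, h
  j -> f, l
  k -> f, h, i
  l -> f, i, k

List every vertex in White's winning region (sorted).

h, i

A0 = {h}
A1: add {i} — i (White) has i→h.
A2 = A1; e.g. f (Black) can still go to g. Fixed point.
White's winning region = {h, i}.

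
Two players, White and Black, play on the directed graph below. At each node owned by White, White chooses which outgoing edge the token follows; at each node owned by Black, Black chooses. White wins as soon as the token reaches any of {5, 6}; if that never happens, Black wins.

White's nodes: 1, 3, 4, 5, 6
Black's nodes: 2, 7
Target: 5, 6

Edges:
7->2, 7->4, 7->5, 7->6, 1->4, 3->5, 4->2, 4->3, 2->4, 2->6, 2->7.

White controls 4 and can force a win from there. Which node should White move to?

3

A0 = {5, 6}
A1: add {3} — 3 (White) has 3→5.
A2: add {4} — 4 (White) has 4→3.
A3: add {1} — 1 (White) has 1→4.
A4 = A3; e.g. 2 (Black) can still go to 7. Fixed point.
From 4, successor 3 is in the attractor (rank 1); the other successor 2 is not.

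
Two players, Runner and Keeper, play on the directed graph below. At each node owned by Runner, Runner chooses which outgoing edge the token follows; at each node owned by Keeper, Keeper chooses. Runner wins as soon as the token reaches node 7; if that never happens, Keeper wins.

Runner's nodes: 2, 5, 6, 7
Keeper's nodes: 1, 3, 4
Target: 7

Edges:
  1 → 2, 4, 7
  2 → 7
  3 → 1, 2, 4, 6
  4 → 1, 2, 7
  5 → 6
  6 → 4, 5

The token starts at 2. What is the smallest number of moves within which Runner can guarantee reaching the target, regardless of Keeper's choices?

1

A0 = {7}
A1: add {2} — 2 (Runner) has 2→7.
A2 = A1; e.g. 1 (Keeper) can still go to 4. Fixed point.
2 enters the attractor at level 1, so Runner can force the target in 1 move from there.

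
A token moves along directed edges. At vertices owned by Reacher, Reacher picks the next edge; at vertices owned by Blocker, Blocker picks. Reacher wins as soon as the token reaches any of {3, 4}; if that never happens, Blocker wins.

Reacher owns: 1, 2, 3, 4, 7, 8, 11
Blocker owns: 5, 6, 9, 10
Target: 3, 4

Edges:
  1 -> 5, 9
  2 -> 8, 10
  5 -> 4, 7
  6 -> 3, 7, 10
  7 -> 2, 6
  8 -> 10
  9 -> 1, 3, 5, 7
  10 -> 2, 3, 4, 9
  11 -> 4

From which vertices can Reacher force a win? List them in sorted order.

3, 4, 11

A0 = {3, 4}
A1: add {11} — 11 (Reacher) has 11→4.
A2 = A1; e.g. 1 (Reacher) has no edge into A1. Fixed point.
Reacher's winning region = {3, 4, 11}.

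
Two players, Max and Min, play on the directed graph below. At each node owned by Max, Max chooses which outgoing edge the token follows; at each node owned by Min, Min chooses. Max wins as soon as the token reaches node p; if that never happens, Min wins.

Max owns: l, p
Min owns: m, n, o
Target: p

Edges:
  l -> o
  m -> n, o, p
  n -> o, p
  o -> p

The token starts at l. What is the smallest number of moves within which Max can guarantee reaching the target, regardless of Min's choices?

2

A0 = {p}
A1: add {o} — o (Min): all of {p} already in.
A2: add {l, n} — l (Max) has l→o; n (Min): all of {o, p} already in.
l enters the attractor at level 2, so Max can force the target in 2 moves from there.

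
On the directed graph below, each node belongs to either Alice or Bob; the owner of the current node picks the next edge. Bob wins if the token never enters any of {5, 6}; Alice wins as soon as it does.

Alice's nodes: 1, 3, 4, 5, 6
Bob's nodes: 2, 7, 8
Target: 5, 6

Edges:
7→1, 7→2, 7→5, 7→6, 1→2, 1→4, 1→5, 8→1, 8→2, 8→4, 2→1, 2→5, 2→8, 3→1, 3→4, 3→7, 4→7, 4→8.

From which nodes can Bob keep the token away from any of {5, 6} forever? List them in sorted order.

A0 = {5, 6}
A1: add {1} — 1 (Alice) has 1→5.
A2: add {3} — 3 (Alice) has 3→1.
A3 = A2; e.g. 2 (Bob) can still go to 8. Fixed point.
Alice's attractor = {1, 3, 5, 6}; Bob avoids the target exactly from the complement.

2, 4, 7, 8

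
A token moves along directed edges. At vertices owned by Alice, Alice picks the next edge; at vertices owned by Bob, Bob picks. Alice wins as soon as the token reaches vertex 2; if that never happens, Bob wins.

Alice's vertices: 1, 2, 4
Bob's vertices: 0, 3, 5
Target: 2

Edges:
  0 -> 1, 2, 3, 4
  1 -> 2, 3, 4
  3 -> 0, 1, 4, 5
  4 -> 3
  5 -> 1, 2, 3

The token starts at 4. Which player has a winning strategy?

A0 = {2}
A1: add {1} — 1 (Alice) has 1→2.
A2 = A1; e.g. 0 (Bob) can still go to 3. Fixed point.
4 never enters the attractor, so Bob can avoid the target forever.

Bob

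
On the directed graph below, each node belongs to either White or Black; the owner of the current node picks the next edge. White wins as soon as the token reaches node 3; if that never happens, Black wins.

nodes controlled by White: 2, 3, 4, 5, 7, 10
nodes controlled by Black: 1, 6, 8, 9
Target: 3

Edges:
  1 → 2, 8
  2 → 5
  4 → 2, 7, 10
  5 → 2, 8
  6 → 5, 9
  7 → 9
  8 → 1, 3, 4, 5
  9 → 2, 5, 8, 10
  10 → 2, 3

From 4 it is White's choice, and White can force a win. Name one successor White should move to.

10

A0 = {3}
A1: add {10} — 10 (White) has 10→3.
A2: add {4} — 4 (White) has 4→10.
A3 = A2; e.g. 1 (Black) can still go to 2. Fixed point.
From 4, successor 10 is in the attractor (rank 1); the other successors 2, 7 are not.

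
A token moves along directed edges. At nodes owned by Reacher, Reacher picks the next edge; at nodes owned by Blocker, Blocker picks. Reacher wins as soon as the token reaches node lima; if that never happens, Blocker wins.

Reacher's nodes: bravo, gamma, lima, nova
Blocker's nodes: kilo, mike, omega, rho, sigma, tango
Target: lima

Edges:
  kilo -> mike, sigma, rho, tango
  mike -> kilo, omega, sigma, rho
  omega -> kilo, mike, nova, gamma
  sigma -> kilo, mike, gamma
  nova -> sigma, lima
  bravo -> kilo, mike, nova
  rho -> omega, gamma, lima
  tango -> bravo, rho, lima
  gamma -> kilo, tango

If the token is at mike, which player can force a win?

Blocker

A0 = {lima}
A1: add {nova} — nova (Reacher) has nova→lima.
A2: add {bravo} — bravo (Reacher) has bravo→nova.
A3 = A2; e.g. kilo (Blocker) can still go to mike. Fixed point.
mike never enters the attractor, so Blocker can avoid the target forever.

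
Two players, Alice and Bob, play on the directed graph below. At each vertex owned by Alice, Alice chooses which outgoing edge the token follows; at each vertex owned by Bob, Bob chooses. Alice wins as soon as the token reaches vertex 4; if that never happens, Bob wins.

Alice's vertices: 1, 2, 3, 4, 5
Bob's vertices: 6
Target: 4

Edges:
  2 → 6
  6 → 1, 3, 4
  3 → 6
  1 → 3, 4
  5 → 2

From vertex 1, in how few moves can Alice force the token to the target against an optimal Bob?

A0 = {4}
A1: add {1} — 1 (Alice) has 1→4.
A2 = A1; e.g. 2 (Alice) has no edge into A1. Fixed point.
1 enters the attractor at level 1, so Alice can force the target in 1 move from there.

1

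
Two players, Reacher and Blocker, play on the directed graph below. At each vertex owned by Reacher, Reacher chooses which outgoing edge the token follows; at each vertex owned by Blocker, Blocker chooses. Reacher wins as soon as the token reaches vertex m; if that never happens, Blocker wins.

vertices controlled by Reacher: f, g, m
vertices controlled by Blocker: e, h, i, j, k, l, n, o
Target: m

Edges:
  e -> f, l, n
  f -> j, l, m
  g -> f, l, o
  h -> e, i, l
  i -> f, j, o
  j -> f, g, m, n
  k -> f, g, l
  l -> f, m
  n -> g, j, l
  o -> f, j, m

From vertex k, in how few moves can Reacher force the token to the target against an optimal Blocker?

A0 = {m}
A1: add {f} — f (Reacher) has f→m.
A2: add {g, l} — g (Reacher) has g→f; l (Blocker): all of {f, m} already in.
A3: add {k} — k (Blocker): all of {f, g, l} already in.
A4 = A3; e.g. e (Blocker) can still go to n. Fixed point.
k enters the attractor at level 3, so Reacher can force the target in 3 moves from there.

3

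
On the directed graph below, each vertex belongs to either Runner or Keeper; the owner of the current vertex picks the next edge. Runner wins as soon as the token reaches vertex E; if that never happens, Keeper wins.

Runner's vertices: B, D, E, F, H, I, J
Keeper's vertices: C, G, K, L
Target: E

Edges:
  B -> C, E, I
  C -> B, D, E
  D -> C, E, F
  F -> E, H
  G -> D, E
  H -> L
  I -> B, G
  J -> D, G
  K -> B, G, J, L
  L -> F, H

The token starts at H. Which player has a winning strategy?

Keeper

A0 = {E}
A1: add {B, D, F} — B (Runner) has B→E; D (Runner) has D→E; F (Runner) has F→E.
A2: add {C, G, I, J} — C (Keeper): all of {B, D, E} already in; G (Keeper): all of {D, E} already in; I (Runner) has I→B; J (Runner) has J→D.
A3 = A2; e.g. H (Runner) has no edge into A2. Fixed point.
H never enters the attractor, so Keeper can avoid the target forever.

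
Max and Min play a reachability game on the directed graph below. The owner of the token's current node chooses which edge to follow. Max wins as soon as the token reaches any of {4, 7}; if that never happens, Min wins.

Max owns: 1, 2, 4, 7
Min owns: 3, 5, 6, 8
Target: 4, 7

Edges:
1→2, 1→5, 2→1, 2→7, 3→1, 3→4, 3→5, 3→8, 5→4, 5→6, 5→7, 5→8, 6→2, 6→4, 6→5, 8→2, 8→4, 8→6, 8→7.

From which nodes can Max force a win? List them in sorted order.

A0 = {4, 7}
A1: add {2} — 2 (Max) has 2→7.
A2: add {1} — 1 (Max) has 1→2.
A3 = A2; e.g. 3 (Min) can still go to 5. Fixed point.
Max's winning region = {1, 2, 4, 7}.

1, 2, 4, 7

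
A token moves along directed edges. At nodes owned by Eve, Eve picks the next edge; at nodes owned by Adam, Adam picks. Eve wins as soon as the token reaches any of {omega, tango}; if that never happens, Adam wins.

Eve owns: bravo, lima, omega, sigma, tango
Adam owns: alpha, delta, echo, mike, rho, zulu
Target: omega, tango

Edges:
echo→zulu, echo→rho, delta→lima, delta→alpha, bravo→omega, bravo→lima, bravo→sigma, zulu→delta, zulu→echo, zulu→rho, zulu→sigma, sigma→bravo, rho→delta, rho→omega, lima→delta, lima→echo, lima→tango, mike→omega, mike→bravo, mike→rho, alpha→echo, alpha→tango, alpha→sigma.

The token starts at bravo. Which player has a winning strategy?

A0 = {omega, tango}
A1: add {bravo, lima} — bravo (Eve) has bravo→omega; lima (Eve) has lima→tango.
bravo ∈ A1, so Eve can force the target.

Eve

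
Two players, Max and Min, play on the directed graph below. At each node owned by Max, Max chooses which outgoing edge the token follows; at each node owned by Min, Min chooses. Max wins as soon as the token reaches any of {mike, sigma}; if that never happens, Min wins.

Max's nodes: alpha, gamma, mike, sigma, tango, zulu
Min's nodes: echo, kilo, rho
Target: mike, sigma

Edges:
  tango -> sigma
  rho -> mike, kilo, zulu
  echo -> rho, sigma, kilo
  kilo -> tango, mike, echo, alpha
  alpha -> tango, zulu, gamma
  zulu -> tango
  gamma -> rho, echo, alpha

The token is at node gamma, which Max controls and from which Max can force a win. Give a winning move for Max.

alpha

A0 = {mike, sigma}
A1: add {tango} — tango (Max) has tango→sigma.
A2: add {alpha, zulu} — alpha (Max) has alpha→tango; zulu (Max) has zulu→tango.
A3: add {gamma} — gamma (Max) has gamma→alpha.
A4 = A3; e.g. rho (Min) can still go to kilo. Fixed point.
From gamma, successor alpha is in the attractor (rank 2); the other successors echo, rho are not.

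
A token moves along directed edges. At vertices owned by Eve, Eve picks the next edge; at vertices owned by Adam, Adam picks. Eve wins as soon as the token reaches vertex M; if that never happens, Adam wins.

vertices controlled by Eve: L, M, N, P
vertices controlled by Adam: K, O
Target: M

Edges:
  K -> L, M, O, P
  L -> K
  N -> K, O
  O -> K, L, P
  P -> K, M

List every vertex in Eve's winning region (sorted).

A0 = {M}
A1: add {P} — P (Eve) has P→M.
A2 = A1; e.g. K (Adam) can still go to L. Fixed point.
Eve's winning region = {M, P}.

M, P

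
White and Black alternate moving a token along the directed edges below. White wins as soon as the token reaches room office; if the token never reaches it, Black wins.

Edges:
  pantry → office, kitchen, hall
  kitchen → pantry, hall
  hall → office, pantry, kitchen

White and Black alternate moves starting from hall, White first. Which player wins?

White

Track states (vertex, player-to-move).
A0 = {(office,White), (office,Black)}
A1: add {(pantry,White), (hall,White)}.
(hall,White) ∈ A1 ⇒ White forces the target.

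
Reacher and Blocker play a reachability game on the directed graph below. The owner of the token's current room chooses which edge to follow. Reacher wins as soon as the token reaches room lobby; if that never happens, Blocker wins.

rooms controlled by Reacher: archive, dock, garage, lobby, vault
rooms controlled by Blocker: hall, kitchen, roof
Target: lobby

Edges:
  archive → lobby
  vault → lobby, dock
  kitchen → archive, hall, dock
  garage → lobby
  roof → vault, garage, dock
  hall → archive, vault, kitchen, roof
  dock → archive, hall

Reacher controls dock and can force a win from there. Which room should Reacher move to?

A0 = {lobby}
A1: add {archive, garage, vault} — archive (Reacher) has archive→lobby; vault (Reacher) has vault→lobby; garage (Reacher) has garage→lobby.
A2: add {dock} — dock (Reacher) has dock→archive.
A3: add {roof} — roof (Blocker): all of {vault, garage, dock} already in.
A4 = A3; e.g. kitchen (Blocker) can still go to hall. Fixed point.
From dock, successor archive is in the attractor (rank 1); the other successor hall is not.

archive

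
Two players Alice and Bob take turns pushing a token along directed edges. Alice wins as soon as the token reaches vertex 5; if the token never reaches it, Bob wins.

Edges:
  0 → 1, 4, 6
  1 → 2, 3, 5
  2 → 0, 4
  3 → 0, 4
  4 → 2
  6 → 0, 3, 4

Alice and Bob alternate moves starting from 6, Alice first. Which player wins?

Track states (vertex, player-to-move).
A0 = {(5,Alice), (5,Bob)}
A1: add {(1,Alice)}.
A2 = A1; e.g. (0,Alice) stays out. (6,Alice) never enters ⇒ Bob avoids the target.

Bob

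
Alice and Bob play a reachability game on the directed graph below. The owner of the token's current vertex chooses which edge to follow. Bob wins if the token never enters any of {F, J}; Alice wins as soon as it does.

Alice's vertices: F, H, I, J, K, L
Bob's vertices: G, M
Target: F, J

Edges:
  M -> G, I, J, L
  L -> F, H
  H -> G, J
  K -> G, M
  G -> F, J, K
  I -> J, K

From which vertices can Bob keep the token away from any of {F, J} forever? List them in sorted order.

G, K, M

A0 = {F, J}
A1: add {H, I, L} — H (Alice) has H→J; I (Alice) has I→J; L (Alice) has L→F.
A2 = A1; e.g. G (Bob) can still go to K. Fixed point.
Alice's attractor = {F, H, I, J, L}; Bob avoids the target exactly from the complement.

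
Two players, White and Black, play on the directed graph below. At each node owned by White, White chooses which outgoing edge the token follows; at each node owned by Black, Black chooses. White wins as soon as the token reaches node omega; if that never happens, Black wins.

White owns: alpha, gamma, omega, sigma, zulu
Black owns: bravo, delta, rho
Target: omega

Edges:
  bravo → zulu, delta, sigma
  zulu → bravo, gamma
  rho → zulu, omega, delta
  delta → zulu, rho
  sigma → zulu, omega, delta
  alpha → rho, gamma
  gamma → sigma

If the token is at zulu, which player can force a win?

A0 = {omega}
A1: add {sigma} — sigma (White) has sigma→omega.
A2: add {gamma} — gamma (White) has gamma→sigma.
A3: add {alpha, zulu} — zulu (White) has zulu→gamma; alpha (White) has alpha→gamma.
A4 = A3; e.g. bravo (Black) can still go to delta. Fixed point.
zulu ∈ A3, so White can force the target.

White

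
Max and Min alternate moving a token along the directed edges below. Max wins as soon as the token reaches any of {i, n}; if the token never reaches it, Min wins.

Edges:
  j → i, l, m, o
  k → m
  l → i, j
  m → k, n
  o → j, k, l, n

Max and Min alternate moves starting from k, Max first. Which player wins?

Min

Track states (vertex, player-to-move).
A0 = {(i,Max), (i,Min), (n,Max), (n,Min)}
A1: add {(j,Max), (l,Max), (m,Max), (o,Max)}.
A2: add {(j,Min), (k,Min), (l,Min)}.
A3 = A2; e.g. (k,Max) stays out. (k,Max) never enters ⇒ Min avoids the target.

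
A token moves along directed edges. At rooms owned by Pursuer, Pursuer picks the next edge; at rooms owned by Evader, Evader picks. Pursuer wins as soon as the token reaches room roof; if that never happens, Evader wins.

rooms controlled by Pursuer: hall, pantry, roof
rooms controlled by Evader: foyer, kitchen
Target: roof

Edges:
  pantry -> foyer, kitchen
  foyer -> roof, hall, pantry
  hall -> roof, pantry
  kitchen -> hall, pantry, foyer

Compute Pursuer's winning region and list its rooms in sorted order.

A0 = {roof}
A1: add {hall} — hall (Pursuer) has hall→roof.
A2 = A1; e.g. pantry (Pursuer) has no edge into A1. Fixed point.
Pursuer's winning region = {hall, roof}.

hall, roof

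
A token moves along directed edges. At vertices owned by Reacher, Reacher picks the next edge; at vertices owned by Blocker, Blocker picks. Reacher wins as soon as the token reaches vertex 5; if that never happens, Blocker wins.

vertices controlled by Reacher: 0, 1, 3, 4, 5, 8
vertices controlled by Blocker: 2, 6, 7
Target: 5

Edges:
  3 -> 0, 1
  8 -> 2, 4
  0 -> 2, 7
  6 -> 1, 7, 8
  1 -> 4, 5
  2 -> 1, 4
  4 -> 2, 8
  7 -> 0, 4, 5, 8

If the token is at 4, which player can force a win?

Blocker

A0 = {5}
A1: add {1} — 1 (Reacher) has 1→5.
A2: add {3} — 3 (Reacher) has 3→1.
A3 = A2; e.g. 0 (Reacher) has no edge into A2. Fixed point.
4 never enters the attractor, so Blocker can avoid the target forever.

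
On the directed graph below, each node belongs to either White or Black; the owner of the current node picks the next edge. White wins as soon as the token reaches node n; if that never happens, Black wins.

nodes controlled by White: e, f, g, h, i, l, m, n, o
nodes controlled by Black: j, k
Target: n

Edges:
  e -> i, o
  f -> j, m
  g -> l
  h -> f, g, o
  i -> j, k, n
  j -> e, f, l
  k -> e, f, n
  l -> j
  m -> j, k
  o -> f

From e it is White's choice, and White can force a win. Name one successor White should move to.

A0 = {n}
A1: add {i} — i (White) has i→n.
A2: add {e} — e (White) has e→i.
A3 = A2; e.g. f (White) has no edge into A2. Fixed point.
From e, successor i is in the attractor (rank 1); the other successor o is not.

i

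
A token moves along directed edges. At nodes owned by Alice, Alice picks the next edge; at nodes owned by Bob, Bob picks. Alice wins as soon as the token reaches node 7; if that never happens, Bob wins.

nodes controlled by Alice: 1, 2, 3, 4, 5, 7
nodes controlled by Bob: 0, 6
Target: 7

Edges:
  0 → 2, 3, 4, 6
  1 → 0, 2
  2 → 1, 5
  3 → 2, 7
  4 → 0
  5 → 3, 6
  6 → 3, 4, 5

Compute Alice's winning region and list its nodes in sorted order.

1, 2, 3, 5, 7

A0 = {7}
A1: add {3} — 3 (Alice) has 3→7.
A2: add {5} — 5 (Alice) has 5→3.
A3: add {2} — 2 (Alice) has 2→5.
A4: add {1} — 1 (Alice) has 1→2.
A5 = A4; e.g. 0 (Bob) can still go to 4. Fixed point.
Alice's winning region = {1, 2, 3, 5, 7}.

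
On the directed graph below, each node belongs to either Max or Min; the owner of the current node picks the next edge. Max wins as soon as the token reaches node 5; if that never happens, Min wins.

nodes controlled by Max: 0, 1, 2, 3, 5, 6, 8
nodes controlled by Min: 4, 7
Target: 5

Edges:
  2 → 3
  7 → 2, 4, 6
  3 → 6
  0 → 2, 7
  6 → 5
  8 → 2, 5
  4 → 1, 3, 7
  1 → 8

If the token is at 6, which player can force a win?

Max

A0 = {5}
A1: add {6, 8} — 6 (Max) has 6→5; 8 (Max) has 8→5.
6 ∈ A1, so Max can force the target.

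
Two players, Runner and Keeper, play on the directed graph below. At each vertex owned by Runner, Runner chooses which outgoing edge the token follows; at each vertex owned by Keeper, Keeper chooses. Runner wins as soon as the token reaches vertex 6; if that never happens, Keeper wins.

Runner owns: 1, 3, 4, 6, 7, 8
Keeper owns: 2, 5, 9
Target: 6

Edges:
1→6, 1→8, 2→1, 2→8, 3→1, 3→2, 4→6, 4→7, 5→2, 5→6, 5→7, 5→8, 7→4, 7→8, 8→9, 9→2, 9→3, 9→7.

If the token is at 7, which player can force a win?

A0 = {6}
A1: add {1, 4} — 1 (Runner) has 1→6; 4 (Runner) has 4→6.
A2: add {3, 7} — 3 (Runner) has 3→1; 7 (Runner) has 7→4.
A3 = A2; e.g. 2 (Keeper) can still go to 8. Fixed point.
7 ∈ A2, so Runner can force the target.

Runner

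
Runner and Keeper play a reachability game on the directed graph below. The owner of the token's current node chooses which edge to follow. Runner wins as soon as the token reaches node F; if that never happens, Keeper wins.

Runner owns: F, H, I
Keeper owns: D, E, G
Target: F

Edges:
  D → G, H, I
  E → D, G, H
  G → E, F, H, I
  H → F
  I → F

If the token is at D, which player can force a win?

Keeper

A0 = {F}
A1: add {H, I} — H (Runner) has H→F; I (Runner) has I→F.
A2 = A1; e.g. D (Keeper) can still go to G. Fixed point.
D never enters the attractor, so Keeper can avoid the target forever.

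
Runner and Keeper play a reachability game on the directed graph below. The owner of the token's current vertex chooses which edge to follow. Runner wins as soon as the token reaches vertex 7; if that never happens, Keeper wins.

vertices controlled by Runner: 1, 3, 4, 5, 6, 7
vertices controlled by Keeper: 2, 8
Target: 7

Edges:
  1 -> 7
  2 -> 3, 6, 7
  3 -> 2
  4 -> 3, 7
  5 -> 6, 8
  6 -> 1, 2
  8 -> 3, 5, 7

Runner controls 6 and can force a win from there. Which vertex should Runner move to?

A0 = {7}
A1: add {1, 4} — 1 (Runner) has 1→7; 4 (Runner) has 4→7.
A2: add {6} — 6 (Runner) has 6→1.
A3: add {5} — 5 (Runner) has 5→6.
A4 = A3; e.g. 2 (Keeper) can still go to 3. Fixed point.
From 6, successor 1 is in the attractor (rank 1); the other successor 2 is not.

1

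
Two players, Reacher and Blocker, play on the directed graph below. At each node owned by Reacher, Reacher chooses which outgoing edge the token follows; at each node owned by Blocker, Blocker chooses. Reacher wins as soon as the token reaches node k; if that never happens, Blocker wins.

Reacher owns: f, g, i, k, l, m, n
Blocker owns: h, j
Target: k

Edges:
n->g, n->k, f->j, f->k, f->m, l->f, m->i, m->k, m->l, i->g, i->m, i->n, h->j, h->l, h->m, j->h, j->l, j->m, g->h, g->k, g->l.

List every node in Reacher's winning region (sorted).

f, g, i, k, l, m, n

A0 = {k}
A1: add {f, g, m, n} — f (Reacher) has f→k; g (Reacher) has g→k; m (Reacher) has m→k; n (Reacher) has n→k.
A2: add {i, l} — i (Reacher) has i→g; l (Reacher) has l→f.
A3 = A2; e.g. h (Blocker) can still go to j. Fixed point.
Reacher's winning region = {f, g, i, k, l, m, n}.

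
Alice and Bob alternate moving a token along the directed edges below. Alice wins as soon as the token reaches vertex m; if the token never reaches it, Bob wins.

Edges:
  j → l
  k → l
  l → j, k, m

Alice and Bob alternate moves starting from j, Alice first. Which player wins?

Bob

Track states (vertex, player-to-move).
A0 = {(m,Alice), (m,Bob)}
A1: add {(l,Alice)}.
A2: add {(j,Bob), (k,Bob)}.
A3 = A2; e.g. (j,Alice) stays out. (j,Alice) never enters ⇒ Bob avoids the target.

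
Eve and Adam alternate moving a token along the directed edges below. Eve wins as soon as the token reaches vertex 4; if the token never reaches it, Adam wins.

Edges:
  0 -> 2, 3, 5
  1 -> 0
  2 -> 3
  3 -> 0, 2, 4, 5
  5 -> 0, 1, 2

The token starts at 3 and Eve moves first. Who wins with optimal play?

Eve

Track states (vertex, player-to-move).
A0 = {(4,Eve), (4,Adam)}
A1: add {(3,Eve)}.
(3,Eve) ∈ A1 ⇒ Eve forces the target.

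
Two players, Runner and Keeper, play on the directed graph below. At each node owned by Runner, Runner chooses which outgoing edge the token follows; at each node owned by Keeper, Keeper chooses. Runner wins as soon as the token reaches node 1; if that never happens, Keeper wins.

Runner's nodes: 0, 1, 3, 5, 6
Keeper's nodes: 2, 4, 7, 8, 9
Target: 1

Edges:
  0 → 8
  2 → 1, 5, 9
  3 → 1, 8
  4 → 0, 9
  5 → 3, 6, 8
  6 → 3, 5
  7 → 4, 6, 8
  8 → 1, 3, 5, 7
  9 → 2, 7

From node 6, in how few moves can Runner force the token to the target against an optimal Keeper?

2

A0 = {1}
A1: add {3} — 3 (Runner) has 3→1.
A2: add {5, 6} — 5 (Runner) has 5→3; 6 (Runner) has 6→3.
A3 = A2; e.g. 0 (Runner) has no edge into A2. Fixed point.
6 enters the attractor at level 2, so Runner can force the target in 2 moves from there.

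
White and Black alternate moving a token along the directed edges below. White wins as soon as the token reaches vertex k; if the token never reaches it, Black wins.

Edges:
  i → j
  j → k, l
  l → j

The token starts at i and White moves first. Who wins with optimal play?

Track states (vertex, player-to-move).
A0 = {(k,White), (k,Black)}
A1: add {(j,White)}.
A2: add {(i,Black), (l,Black)}.
A3 = A2; e.g. (i,White) stays out. (i,White) never enters ⇒ Black avoids the target.

Black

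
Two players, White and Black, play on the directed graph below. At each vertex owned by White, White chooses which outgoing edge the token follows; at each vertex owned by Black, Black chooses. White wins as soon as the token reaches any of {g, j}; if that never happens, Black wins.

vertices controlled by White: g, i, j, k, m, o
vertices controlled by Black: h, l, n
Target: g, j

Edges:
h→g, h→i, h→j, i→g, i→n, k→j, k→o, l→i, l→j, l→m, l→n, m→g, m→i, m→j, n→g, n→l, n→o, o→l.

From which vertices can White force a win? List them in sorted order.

A0 = {g, j}
A1: add {i, k, m} — i (White) has i→g; k (White) has k→j; m (White) has m→g.
A2: add {h} — h (Black): all of {g, i, j} already in.
A3 = A2; e.g. l (Black) can still go to n. Fixed point.
White's winning region = {g, h, i, j, k, m}.

g, h, i, j, k, m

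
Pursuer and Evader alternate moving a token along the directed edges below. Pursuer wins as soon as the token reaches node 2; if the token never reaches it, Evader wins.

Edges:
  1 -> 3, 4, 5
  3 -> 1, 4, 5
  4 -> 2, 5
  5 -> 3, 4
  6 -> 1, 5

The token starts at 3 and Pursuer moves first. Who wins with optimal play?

Evader

Track states (vertex, player-to-move).
A0 = {(2,Pursuer), (2,Evader)}
A1: add {(4,Pursuer)}.
A2 = A1; e.g. (1,Pursuer) stays out. (3,Pursuer) never enters ⇒ Evader avoids the target.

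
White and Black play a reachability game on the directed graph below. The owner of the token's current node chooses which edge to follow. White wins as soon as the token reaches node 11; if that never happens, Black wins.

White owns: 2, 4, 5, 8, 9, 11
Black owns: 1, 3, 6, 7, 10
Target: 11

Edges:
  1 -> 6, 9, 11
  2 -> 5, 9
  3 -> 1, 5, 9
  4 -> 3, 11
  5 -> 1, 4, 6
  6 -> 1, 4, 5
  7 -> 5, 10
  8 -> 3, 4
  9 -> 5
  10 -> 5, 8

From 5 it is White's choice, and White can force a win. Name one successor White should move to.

A0 = {11}
A1: add {4} — 4 (White) has 4→11.
A2: add {5, 8} — 5 (White) has 5→4; 8 (White) has 8→4.
A3: add {2, 9, 10} — 2 (White) has 2→5; 9 (White) has 9→5; 10 (Black): all of {5, 8} already in.
A4: add {7} — 7 (Black): all of {5, 10} already in.
A5 = A4; e.g. 1 (Black) can still go to 6. Fixed point.
From 5, successor 4 is in the attractor (rank 1); the other successors 1, 6 are not.

4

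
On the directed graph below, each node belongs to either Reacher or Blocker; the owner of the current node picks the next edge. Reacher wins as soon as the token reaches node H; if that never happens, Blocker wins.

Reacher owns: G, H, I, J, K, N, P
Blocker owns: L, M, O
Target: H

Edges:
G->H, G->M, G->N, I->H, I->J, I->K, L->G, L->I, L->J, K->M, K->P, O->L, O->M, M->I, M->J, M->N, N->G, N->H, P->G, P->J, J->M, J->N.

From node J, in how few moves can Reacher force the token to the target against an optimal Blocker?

2

A0 = {H}
A1: add {G, I, N} — G (Reacher) has G→H; I (Reacher) has I→H; N (Reacher) has N→H.
A2: add {J, P} — J (Reacher) has J→N; P (Reacher) has P→G.
J enters the attractor at level 2, so Reacher can force the target in 2 moves from there.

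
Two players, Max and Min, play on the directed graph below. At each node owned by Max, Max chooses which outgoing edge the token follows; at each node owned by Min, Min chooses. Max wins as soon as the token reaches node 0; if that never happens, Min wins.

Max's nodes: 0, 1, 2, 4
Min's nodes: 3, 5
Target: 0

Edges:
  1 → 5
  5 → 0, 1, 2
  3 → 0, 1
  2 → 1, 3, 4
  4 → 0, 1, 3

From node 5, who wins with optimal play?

A0 = {0}
A1: add {4} — 4 (Max) has 4→0.
A2: add {2} — 2 (Max) has 2→4.
A3 = A2; e.g. 1 (Max) has no edge into A2. Fixed point.
5 never enters the attractor, so Min can avoid the target forever.

Min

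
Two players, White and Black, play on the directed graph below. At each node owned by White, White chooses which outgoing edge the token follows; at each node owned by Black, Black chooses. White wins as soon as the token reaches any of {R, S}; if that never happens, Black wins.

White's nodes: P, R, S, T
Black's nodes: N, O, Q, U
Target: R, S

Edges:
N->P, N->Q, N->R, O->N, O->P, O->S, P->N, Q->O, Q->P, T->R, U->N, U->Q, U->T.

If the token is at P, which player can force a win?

Black

A0 = {R, S}
A1: add {T} — T (White) has T→R.
A2 = A1; e.g. N (Black) can still go to P. Fixed point.
P never enters the attractor, so Black can avoid the target forever.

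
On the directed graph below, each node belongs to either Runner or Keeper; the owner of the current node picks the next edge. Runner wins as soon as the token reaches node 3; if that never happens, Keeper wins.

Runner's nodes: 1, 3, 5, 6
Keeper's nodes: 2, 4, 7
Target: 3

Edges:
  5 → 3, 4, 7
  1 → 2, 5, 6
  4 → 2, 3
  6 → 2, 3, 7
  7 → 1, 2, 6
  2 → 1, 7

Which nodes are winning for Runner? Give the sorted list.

A0 = {3}
A1: add {5, 6} — 5 (Runner) has 5→3; 6 (Runner) has 6→3.
A2: add {1} — 1 (Runner) has 1→5.
A3 = A2; e.g. 2 (Keeper) can still go to 7. Fixed point.
Runner's winning region = {1, 3, 5, 6}.

1, 3, 5, 6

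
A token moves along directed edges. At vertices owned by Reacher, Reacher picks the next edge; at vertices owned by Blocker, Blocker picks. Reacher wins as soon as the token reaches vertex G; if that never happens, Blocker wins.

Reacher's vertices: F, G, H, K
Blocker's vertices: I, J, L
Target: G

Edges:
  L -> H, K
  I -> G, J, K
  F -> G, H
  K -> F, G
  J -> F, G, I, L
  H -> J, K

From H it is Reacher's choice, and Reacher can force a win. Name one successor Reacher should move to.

K

A0 = {G}
A1: add {F, K} — F (Reacher) has F→G; K (Reacher) has K→G.
A2: add {H} — H (Reacher) has H→K.
A3: add {L} — L (Blocker): all of {H, K} already in.
A4 = A3; e.g. I (Blocker) can still go to J. Fixed point.
From H, successor K is in the attractor (rank 1); the other successor J is not.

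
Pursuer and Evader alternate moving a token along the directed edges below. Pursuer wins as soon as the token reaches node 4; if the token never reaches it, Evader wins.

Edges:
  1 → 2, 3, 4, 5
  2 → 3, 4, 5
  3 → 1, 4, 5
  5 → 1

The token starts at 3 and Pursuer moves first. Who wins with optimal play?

Pursuer

Track states (vertex, player-to-move).
A0 = {(4,Pursuer), (4,Evader)}
A1: add {(1,Pursuer), (2,Pursuer), (3,Pursuer)}.
(3,Pursuer) ∈ A1 ⇒ Pursuer forces the target.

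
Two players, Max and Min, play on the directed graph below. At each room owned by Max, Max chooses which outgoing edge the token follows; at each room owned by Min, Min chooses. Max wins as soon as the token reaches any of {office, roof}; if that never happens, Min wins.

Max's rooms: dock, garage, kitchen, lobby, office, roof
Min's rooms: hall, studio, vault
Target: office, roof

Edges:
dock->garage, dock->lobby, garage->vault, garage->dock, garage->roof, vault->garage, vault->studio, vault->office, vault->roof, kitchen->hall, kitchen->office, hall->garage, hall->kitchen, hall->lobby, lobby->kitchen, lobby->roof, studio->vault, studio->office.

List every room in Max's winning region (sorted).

A0 = {office, roof}
A1: add {garage, kitchen, lobby} — garage (Max) has garage→roof; kitchen (Max) has kitchen→office; lobby (Max) has lobby→roof.
A2: add {dock, hall} — hall (Min): all of {garage, kitchen, lobby} already in; dock (Max) has dock→garage.
A3 = A2; e.g. vault (Min) can still go to studio. Fixed point.
Max's winning region = {dock, garage, hall, kitchen, lobby, office, roof}.

dock, garage, hall, kitchen, lobby, office, roof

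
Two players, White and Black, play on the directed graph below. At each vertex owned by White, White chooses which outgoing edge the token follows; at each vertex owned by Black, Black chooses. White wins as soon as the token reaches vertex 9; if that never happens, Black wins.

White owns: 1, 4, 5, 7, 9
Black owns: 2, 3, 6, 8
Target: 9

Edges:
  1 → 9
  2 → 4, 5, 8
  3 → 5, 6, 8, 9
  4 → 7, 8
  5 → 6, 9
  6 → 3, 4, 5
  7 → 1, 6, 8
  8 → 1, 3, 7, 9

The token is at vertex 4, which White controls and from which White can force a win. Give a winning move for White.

A0 = {9}
A1: add {1, 5} — 1 (White) has 1→9; 5 (White) has 5→9.
A2: add {7} — 7 (White) has 7→1.
A3: add {4} — 4 (White) has 4→7.
A4 = A3; e.g. 2 (Black) can still go to 8. Fixed point.
From 4, successor 7 is in the attractor (rank 2); the other successor 8 is not.

7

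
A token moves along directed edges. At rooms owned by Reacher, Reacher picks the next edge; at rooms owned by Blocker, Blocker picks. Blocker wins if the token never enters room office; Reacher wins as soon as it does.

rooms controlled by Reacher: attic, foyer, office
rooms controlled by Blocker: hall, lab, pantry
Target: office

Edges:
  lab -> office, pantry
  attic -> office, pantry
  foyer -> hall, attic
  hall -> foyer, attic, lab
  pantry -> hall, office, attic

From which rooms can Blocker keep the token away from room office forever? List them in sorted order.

A0 = {office}
A1: add {attic} — attic (Reacher) has attic→office.
A2: add {foyer} — foyer (Reacher) has foyer→attic.
A3 = A2; e.g. hall (Blocker) can still go to lab. Fixed point.
Reacher's attractor = {attic, foyer, office}; Blocker avoids the target exactly from the complement.

hall, lab, pantry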